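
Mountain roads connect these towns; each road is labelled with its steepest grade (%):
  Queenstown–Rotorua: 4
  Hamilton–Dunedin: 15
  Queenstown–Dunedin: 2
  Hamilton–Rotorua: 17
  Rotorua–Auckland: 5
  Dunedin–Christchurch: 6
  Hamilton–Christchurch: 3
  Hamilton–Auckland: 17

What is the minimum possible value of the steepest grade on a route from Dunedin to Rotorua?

4

A few of the Dunedin→Rotorua routes:
Dunedin - Queenstown - Rotorua: max(2, 4) = 4
Dunedin - Hamilton - Rotorua: max(15, 17) = 17
Dunedin - Hamilton - Auckland - Rotorua: max(15, 17, 5) = 17
Smallest bottleneck: 4%.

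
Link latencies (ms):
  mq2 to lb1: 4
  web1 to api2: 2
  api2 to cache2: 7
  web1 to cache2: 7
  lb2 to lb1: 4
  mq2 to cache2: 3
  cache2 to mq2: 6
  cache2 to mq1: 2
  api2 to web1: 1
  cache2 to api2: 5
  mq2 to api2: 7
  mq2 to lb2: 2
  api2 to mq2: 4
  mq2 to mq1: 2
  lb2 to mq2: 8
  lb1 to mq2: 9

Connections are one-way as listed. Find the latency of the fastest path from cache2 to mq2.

Routes from cache2 to mq2:
cache2→api2→mq2: 5 + 4 = 9
cache2→mq2: 6
Shortest: 6 ms.

6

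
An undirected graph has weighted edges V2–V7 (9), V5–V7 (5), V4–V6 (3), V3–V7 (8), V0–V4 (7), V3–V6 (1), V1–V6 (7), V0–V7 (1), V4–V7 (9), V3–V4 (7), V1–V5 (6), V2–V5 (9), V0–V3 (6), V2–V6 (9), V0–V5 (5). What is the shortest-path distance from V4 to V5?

12

A few of the V4→V5 routes:
V4 - V7 - V5: 9 + 5 = 14
V4 - V0 - V7 - V5: 7 + 1 + 5 = 13
V4 - V0 - V5: 7 + 5 = 12
The minimum is 12.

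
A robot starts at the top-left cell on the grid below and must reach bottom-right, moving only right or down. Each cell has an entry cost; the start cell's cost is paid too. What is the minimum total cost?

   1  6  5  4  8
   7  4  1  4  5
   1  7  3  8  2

23

Cheapest: r0c0 -> r0c1 -> r1c1 -> r1c2 -> r1c3 -> r1c4 -> r2c4
  1 + 6 + 4 + 1 + 4 + 5 + 2 = 23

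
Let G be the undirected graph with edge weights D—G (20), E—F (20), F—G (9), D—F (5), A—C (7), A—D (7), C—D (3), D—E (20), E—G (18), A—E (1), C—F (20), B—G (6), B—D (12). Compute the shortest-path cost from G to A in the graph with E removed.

A few of the G→A routes:
G→F→D→C→A: 9 + 5 + 3 + 7 = 24
G→F→D→A: 9 + 5 + 7 = 21
G→B→D→A: 6 + 12 + 7 = 25
The minimum is 21.

21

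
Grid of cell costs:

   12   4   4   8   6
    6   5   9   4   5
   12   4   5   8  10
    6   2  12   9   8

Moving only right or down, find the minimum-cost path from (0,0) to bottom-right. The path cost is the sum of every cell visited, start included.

Cheapest: (0,0) -> (0,1) -> (0,2) -> (0,3) -> (1,3) -> (1,4) -> (2,4) -> (3,4)
  12 + 4 + 4 + 8 + 4 + 5 + 10 + 8 = 55

55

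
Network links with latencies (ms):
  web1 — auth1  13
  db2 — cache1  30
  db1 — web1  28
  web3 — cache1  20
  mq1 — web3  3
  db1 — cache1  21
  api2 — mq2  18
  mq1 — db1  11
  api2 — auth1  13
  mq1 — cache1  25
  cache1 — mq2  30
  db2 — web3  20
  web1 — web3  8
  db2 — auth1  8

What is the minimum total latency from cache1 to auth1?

Comparing a few candidate routes:
cache1 → web3 → web1 → auth1: 20 + 8 + 13 = 41
cache1 → web3 → db2 → auth1: 20 + 20 + 8 = 48
cache1 → db2 → auth1: 30 + 8 = 38
Best route has total 38 ms.

38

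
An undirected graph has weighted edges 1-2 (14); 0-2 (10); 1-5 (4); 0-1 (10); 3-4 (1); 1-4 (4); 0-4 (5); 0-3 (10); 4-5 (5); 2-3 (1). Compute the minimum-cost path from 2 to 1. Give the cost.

6

Checking several routes:
2 -> 3 -> 4 -> 1: 1 + 1 + 4 = 6
2 -> 3 -> 4 -> 5 -> 1: 1 + 1 + 5 + 4 = 11
2 -> 3 -> 4 -> 0 -> 1: 1 + 1 + 5 + 10 = 17
2 -> 1: 14
The minimum is 6.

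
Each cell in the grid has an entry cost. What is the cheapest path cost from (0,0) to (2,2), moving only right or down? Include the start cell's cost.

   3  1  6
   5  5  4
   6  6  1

Cheapest: [0,0]→[0,1]→[1,1]→[1,2]→[2,2]
  3 + 1 + 5 + 4 + 1 = 14
For comparison, the top-then-right route costs 15.

14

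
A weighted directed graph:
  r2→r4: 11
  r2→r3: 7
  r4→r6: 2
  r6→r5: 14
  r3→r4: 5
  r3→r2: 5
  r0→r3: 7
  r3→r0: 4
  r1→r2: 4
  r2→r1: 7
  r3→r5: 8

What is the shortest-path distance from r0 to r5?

15

Candidate routes:
r0-r3-r4-r6-r5: 7 + 5 + 2 + 14 = 28
r0-r3-r2-r4-r6-r5: 7 + 5 + 11 + 2 + 14 = 39
r0-r3-r5: 7 + 8 = 15
Shortest: 15.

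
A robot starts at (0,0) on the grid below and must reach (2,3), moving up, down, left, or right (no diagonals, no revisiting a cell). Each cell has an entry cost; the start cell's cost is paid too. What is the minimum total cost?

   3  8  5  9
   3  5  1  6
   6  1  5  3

20

Cheapest: r0c0→r1c0→r1c1→r1c2→r2c2→r2c3
  3 + 3 + 5 + 1 + 5 + 3 = 20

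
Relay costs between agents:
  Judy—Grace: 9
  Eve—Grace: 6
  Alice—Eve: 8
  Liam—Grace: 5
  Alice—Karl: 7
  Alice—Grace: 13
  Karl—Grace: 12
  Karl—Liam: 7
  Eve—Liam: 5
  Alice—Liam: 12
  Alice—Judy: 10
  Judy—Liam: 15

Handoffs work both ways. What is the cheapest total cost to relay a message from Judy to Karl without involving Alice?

Some routes from Judy to Karl avoiding Alice:
Judy - Grace - Liam - Karl: 9 + 5 + 7 = 21
Judy - Liam - Karl: 15 + 7 = 22
Judy - Grace - Karl: 9 + 12 = 21
Judy - Grace - Eve - Liam - Karl: 9 + 6 + 5 + 7 = 27
Shortest: 21.

21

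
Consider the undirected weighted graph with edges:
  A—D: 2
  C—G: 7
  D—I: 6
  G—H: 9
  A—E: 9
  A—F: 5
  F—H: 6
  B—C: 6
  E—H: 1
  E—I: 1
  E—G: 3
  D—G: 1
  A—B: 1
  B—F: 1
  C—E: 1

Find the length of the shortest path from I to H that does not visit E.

A few of the I→H routes:
I → D → G → C → B → A → F → H: 6 + 1 + 7 + 6 + 1 + 5 + 6 = 32
I → D → A → F → H: 6 + 2 + 5 + 6 = 19
I → D → G → C → B → F → H: 6 + 1 + 7 + 6 + 1 + 6 = 27
I → D → G → H: 6 + 1 + 9 = 16
I → D → A → B → F → H: 6 + 2 + 1 + 1 + 6 = 16
I → D → A → B → C → G → H: 6 + 2 + 1 + 6 + 7 + 9 = 31
Shortest: 16.

16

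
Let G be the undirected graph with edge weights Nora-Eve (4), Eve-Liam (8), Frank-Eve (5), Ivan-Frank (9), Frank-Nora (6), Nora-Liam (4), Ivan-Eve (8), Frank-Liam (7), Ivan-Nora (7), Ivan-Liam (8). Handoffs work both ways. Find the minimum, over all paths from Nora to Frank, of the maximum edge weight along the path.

5

A few of the Nora→Frank routes:
Nora - Liam - Frank: max(4, 7) = 7
Nora - Frank: max(6) = 6
Nora - Eve - Liam - Frank: max(4, 8, 7) = 8
Nora - Eve - Frank: max(4, 5) = 5
Best route has worst link 5.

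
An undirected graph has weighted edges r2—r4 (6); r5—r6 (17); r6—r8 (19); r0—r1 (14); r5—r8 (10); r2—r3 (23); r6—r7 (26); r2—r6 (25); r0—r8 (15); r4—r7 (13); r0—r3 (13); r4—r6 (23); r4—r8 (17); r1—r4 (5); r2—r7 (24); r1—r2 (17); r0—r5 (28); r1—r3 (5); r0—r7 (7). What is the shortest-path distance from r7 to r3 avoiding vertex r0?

Checking several routes:
r7 → r4 → r2 → r1 → r3: 13 + 6 + 17 + 5 = 41
r7 → r4 → r1 → r3: 13 + 5 + 5 = 23
r7 → r4 → r2 → r3: 13 + 6 + 23 = 42
r7 → r2 → r4 → r1 → r3: 24 + 6 + 5 + 5 = 40
The minimum is 23.

23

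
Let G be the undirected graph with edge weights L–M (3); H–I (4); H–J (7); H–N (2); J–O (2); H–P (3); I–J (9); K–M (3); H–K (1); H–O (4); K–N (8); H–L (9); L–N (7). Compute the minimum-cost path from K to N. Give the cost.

3

Candidate routes:
K-H-L-N: 1 + 9 + 7 = 17
K-M-L-N: 3 + 3 + 7 = 13
K-H-N: 1 + 2 = 3
K-M-L-H-N: 3 + 3 + 9 + 2 = 17
K-N: 8
The minimum is 3.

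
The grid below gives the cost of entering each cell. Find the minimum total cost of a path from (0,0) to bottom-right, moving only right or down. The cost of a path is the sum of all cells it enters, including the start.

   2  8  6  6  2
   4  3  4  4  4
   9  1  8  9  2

Cheapest: (0,0) (1,0) (1,1) (1,2) (1,3) (1,4) (2,4)
  2 + 4 + 3 + 4 + 4 + 4 + 2 = 23

23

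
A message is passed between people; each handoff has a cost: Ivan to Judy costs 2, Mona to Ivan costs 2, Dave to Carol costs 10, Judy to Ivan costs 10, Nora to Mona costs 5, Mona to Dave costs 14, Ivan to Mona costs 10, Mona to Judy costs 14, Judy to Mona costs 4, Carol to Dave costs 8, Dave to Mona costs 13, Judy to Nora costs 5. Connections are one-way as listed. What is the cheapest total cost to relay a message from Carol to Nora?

30

Paths from Carol to Nora:
Carol→Dave→Mona→Ivan→Judy→Nora: 8 + 13 + 2 + 2 + 5 = 30
Carol→Dave→Mona→Judy→Nora: 8 + 13 + 14 + 5 = 40
Shortest: 30.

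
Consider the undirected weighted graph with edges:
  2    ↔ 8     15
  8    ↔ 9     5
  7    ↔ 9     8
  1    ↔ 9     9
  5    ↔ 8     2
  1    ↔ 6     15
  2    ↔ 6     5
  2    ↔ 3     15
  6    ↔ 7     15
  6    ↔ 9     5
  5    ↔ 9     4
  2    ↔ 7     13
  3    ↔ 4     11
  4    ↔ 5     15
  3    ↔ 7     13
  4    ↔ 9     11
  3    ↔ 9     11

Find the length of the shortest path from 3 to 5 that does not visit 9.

26

Routes from 3 to 5 avoiding 9:
3 -> 2 -> 8 -> 5: 15 + 15 + 2 = 32
3 -> 7 -> 6 -> 2 -> 8 -> 5: 13 + 15 + 5 + 15 + 2 = 50
3 -> 4 -> 5: 11 + 15 = 26
3 -> 7 -> 2 -> 8 -> 5: 13 + 13 + 15 + 2 = 43
Best route has total 26.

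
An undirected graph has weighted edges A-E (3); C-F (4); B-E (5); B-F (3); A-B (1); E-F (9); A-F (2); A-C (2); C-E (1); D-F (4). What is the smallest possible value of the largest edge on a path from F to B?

2

Comparing a few candidate routes:
F-A-B: max(2, 1) = 2
F-B: max(3) = 3
F-C-A-B: max(4, 2, 1) = 4
F-C-E-A-B: max(4, 1, 3, 1) = 4
Smallest bottleneck: 2.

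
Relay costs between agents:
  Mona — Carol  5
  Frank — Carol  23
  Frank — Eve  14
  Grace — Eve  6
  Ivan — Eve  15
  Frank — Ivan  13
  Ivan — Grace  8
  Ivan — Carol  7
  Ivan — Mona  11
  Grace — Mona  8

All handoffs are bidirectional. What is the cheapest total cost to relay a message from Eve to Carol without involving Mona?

Candidate routes:
Eve → Ivan → Carol: 15 + 7 = 22
Eve → Grace → Ivan → Carol: 6 + 8 + 7 = 21
Eve → Grace → Ivan → Frank → Carol: 6 + 8 + 13 + 23 = 50
Eve → Frank → Carol: 14 + 23 = 37
Eve → Frank → Ivan → Carol: 14 + 13 + 7 = 34
Eve → Ivan → Frank → Carol: 15 + 13 + 23 = 51
Best route has total 21.

21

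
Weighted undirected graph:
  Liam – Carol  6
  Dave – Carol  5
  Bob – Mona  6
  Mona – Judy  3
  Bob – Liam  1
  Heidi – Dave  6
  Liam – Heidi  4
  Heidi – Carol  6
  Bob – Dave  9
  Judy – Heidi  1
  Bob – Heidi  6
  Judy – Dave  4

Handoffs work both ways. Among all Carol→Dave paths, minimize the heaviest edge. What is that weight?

A few of the Carol→Dave routes:
Carol→Heidi→Dave: max(6, 6) = 6
Carol→Heidi→Judy→Dave: max(6, 1, 4) = 6
Carol→Dave: max(5) = 5
Carol→Heidi→Bob→Mona→Judy→Dave: max(6, 6, 6, 3, 4) = 6
Best route has worst link 5.

5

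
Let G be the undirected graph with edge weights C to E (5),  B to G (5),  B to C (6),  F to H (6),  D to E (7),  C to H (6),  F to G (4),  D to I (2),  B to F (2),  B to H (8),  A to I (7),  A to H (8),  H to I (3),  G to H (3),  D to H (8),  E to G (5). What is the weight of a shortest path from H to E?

8

Comparing a few candidate routes:
H→I→D→E: 3 + 2 + 7 = 12
H→G→E: 3 + 5 = 8
H→F→G→E: 6 + 4 + 5 = 15
H→C→E: 6 + 5 = 11
Best route has total 8.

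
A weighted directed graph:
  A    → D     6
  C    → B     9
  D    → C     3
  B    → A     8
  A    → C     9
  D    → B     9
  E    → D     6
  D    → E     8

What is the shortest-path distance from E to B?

Paths from E to B:
E→D→C→B: 6 + 3 + 9 = 18
E→D→B: 6 + 9 = 15
Shortest: 15.

15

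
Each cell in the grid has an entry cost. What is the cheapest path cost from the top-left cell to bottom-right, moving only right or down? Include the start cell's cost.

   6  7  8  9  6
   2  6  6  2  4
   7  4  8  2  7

Path [0,0] → [1,0] → [1,1] → [1,2] → [1,3] → [2,3] → [2,4]: 6 + 2 + 6 + 6 + 2 + 2 + 7 = 31.

31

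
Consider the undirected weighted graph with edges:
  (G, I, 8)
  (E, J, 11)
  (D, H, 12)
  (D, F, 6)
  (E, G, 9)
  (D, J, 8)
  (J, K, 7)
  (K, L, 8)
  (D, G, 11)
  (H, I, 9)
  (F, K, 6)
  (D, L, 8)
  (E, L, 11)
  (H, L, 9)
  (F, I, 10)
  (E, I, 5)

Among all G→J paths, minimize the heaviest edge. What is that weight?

9

A few of the G→J routes:
G - I - H - L - D - F - K - J: max(8, 9, 9, 8, 6, 6, 7) = 9
G - I - H - L - K - F - D - J: max(8, 9, 9, 8, 6, 6, 8) = 9
G - I - H - L - D - J: max(8, 9, 9, 8, 8) = 9
Smallest bottleneck: 9.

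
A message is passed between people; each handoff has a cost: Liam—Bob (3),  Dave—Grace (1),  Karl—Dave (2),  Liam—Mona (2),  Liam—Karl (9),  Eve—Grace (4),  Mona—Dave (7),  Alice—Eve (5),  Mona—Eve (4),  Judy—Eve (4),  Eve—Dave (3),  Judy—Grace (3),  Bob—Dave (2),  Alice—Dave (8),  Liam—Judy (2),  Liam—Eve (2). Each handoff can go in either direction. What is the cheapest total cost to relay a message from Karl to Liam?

Checking several routes:
Karl - Dave - Grace - Judy - Liam: 2 + 1 + 3 + 2 = 8
Karl - Dave - Eve - Liam: 2 + 3 + 2 = 7
Karl - Dave - Bob - Liam: 2 + 2 + 3 = 7
Best route has total 7.

7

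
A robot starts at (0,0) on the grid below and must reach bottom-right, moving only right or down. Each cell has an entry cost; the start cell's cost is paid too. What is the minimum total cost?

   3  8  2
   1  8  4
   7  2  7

20

Cheapest: r0c0 → r1c0 → r2c0 → r2c1 → r2c2
  3 + 1 + 7 + 2 + 7 = 20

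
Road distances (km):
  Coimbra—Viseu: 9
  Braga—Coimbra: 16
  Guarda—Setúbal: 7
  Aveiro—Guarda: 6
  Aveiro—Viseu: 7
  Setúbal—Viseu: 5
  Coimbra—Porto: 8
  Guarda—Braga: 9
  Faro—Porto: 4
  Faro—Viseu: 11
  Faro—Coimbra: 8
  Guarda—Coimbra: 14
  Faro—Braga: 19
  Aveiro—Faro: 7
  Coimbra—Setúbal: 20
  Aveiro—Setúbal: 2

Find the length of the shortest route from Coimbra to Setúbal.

14

Some routes from Coimbra to Setúbal:
Coimbra - Viseu - Aveiro - Setúbal: 9 + 7 + 2 = 18
Coimbra - Faro - Aveiro - Setúbal: 8 + 7 + 2 = 17
Coimbra - Viseu - Setúbal: 9 + 5 = 14
Shortest: 14 km.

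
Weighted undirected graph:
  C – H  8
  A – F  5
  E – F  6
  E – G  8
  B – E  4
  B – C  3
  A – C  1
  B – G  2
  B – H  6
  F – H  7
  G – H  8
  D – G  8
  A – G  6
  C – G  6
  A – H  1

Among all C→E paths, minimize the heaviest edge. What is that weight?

4

Checking several routes:
C - B - E: max(3, 4) = 4
C - G - B - E: max(6, 2, 4) = 6
C - B - H - A - F - E: max(3, 6, 1, 5, 6) = 6
C - G - A - F - E: max(6, 6, 5, 6) = 6
C - B - G - A - F - E: max(3, 2, 6, 5, 6) = 6
C - G - A - H - B - E: max(6, 6, 1, 6, 4) = 6
Smallest bottleneck: 4.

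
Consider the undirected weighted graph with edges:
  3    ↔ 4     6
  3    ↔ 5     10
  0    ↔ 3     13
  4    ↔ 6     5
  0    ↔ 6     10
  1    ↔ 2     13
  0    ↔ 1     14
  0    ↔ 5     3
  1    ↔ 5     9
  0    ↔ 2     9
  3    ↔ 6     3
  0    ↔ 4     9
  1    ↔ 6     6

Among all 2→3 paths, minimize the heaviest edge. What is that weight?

Some routes from 2 to 3:
2-0-4-6-3: max(9, 9, 5, 3) = 9
2-0-5-1-6-4-3: max(9, 3, 9, 6, 5, 6) = 9
2-0-5-1-6-3: max(9, 3, 9, 6, 3) = 9
2-0-4-3: max(9, 9, 6) = 9
Best route has worst link 9.

9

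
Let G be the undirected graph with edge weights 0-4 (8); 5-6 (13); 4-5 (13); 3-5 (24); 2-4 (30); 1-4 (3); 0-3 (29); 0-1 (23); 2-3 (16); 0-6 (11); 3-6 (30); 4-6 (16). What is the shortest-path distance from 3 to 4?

A few of the 3→4 routes:
3 - 2 - 4: 16 + 30 = 46
3 - 5 - 4: 24 + 13 = 37
3 - 0 - 4: 29 + 8 = 37
Shortest: 37.

37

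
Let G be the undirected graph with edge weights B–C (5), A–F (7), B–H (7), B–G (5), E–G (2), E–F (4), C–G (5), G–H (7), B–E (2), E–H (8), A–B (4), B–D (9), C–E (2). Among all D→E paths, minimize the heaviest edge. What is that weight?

Checking several routes:
D→B→H→E: max(9, 7, 8) = 9
D→B→E: max(9, 2) = 9
D→B→H→G→C→E: max(9, 7, 7, 5, 2) = 9
The minimum achievable maximum is 9.

9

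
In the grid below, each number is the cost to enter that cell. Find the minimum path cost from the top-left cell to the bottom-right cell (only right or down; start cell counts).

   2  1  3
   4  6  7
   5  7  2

Take (0,0)→(0,1)→(0,2)→(1,2)→(2,2) for a total of 2 + 1 + 3 + 7 + 2 = 15.

15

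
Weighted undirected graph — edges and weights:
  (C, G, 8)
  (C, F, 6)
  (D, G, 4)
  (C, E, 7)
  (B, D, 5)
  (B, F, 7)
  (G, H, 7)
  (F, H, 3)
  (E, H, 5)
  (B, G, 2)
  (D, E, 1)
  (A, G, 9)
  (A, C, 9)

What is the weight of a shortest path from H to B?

9

Checking several routes:
H→F→B: 3 + 7 = 10
H→G→B: 7 + 2 = 9
H→E→D→B: 5 + 1 + 5 = 11
H→E→D→G→B: 5 + 1 + 4 + 2 = 12
Best route has total 9.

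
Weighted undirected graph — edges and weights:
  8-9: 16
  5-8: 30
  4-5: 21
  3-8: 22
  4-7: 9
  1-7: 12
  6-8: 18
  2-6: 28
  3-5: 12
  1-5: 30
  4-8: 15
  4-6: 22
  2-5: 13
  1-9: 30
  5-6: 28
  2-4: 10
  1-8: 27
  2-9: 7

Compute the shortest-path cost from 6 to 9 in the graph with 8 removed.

35

Checking several routes:
6-4-5-2-9: 22 + 21 + 13 + 7 = 63
6-2-9: 28 + 7 = 35
6-5-4-2-9: 28 + 21 + 10 + 7 = 66
6-4-7-1-9: 22 + 9 + 12 + 30 = 73
6-5-2-9: 28 + 13 + 7 = 48
6-4-2-9: 22 + 10 + 7 = 39
Best route has total 35.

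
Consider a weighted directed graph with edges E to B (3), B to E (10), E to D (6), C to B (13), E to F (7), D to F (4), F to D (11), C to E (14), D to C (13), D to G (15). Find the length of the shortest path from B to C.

29

Candidate routes:
B → E → D → C: 10 + 6 + 13 = 29
B → E → F → D → C: 10 + 7 + 11 + 13 = 41
Shortest: 29.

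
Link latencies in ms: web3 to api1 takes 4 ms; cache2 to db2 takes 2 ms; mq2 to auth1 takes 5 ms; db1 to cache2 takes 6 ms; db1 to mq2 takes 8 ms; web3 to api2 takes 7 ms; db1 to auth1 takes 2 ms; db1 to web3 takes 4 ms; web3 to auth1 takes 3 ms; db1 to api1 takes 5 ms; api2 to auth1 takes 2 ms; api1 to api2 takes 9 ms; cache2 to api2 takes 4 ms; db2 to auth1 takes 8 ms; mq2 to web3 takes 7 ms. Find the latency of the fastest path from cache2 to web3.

9

Some routes from cache2 to web3:
cache2 → db1 → auth1 → web3: 6 + 2 + 3 = 11
cache2 → api2 → auth1 → web3: 4 + 2 + 3 = 9
cache2 → db1 → web3: 6 + 4 = 10
cache2 → api2 → web3: 4 + 7 = 11
The minimum is 9 ms.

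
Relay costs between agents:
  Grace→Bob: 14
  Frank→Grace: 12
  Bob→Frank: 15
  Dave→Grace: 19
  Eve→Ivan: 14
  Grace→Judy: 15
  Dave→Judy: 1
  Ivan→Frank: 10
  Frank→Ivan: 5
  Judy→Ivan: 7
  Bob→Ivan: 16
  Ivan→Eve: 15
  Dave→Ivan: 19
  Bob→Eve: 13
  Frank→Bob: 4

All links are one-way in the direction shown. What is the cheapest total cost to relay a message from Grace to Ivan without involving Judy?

Paths from Grace to Ivan avoiding Judy:
Grace -> Bob -> Eve -> Ivan: 14 + 13 + 14 = 41
Grace -> Bob -> Ivan: 14 + 16 = 30
Grace -> Bob -> Frank -> Ivan: 14 + 15 + 5 = 34
The minimum is 30.

30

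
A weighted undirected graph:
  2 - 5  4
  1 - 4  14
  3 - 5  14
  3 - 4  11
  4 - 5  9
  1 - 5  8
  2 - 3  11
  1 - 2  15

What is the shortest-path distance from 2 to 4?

13

A few of the 2→4 routes:
2 → 5 → 3 → 4: 4 + 14 + 11 = 29
2 → 5 → 1 → 4: 4 + 8 + 14 = 26
2 → 3 → 4: 11 + 11 = 22
2 → 5 → 4: 4 + 9 = 13
The minimum is 13.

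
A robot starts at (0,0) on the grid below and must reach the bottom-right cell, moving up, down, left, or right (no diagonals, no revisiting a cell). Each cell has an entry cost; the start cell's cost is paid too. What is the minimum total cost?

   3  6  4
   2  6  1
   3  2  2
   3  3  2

Path r0c0 r1c0 r2c0 r2c1 r2c2 r3c2: 3 + 2 + 3 + 2 + 2 + 2 = 14.

14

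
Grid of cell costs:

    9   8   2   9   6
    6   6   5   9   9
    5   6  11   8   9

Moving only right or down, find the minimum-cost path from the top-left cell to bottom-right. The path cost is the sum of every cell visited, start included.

50

One optimal route is (0,0) (0,1) (0,2) (1,2) (1,3) (2,3) (2,4).
Its cost is 9 + 8 + 2 + 5 + 9 + 8 + 9 = 50.
(Top row then right column would cost 52.)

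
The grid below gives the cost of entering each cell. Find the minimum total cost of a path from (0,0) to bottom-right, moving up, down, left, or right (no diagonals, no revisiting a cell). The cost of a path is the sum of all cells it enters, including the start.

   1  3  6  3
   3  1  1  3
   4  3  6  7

16

One optimal route is (0,0)→(0,1)→(1,1)→(1,2)→(1,3)→(2,3).
Its cost is 1 + 3 + 1 + 1 + 3 + 7 = 16.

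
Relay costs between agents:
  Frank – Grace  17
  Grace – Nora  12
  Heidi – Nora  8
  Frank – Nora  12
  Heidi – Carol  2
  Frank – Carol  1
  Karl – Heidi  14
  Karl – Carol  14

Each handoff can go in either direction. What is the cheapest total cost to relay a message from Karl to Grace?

Checking several routes:
Karl → Heidi → Carol → Frank → Grace: 14 + 2 + 1 + 17 = 34
Karl → Carol → Frank → Nora → Grace: 14 + 1 + 12 + 12 = 39
Karl → Heidi → Nora → Grace: 14 + 8 + 12 = 34
Karl → Carol → Frank → Grace: 14 + 1 + 17 = 32
Karl → Carol → Heidi → Nora → Grace: 14 + 2 + 8 + 12 = 36
The minimum is 32.

32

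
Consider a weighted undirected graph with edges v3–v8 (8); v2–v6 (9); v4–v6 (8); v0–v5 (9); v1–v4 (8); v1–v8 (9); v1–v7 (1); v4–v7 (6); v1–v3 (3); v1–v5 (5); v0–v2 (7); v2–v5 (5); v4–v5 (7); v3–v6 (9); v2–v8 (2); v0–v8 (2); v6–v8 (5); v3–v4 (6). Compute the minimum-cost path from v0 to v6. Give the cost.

7

A few of the v0→v6 routes:
v0 → v8 → v2 → v6: 2 + 2 + 9 = 13
v0 → v8 → v3 → v6: 2 + 8 + 9 = 19
v0 → v8 → v6: 2 + 5 = 7
v0 → v2 → v8 → v6: 7 + 2 + 5 = 14
v0 → v2 → v6: 7 + 9 = 16
Best route has total 7.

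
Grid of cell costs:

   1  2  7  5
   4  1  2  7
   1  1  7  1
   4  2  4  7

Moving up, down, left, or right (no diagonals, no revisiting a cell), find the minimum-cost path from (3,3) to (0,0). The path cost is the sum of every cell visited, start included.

Take (3,3) → (3,2) → (3,1) → (2,1) → (1,1) → (0,1) → (0,0) for a total of 7 + 4 + 2 + 1 + 1 + 2 + 1 = 18.

18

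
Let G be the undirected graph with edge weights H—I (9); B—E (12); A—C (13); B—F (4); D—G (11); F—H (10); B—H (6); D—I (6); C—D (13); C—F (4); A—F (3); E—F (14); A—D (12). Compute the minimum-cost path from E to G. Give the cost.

Checking several routes:
E → F → A → D → G: 14 + 3 + 12 + 11 = 40
E → B → F → A → D → G: 12 + 4 + 3 + 12 + 11 = 42
E → B → F → C → D → G: 12 + 4 + 4 + 13 + 11 = 44
E → F → C → D → G: 14 + 4 + 13 + 11 = 42
E → F → H → I → D → G: 14 + 10 + 9 + 6 + 11 = 50
E → B → H → I → D → G: 12 + 6 + 9 + 6 + 11 = 44
Best route has total 40.

40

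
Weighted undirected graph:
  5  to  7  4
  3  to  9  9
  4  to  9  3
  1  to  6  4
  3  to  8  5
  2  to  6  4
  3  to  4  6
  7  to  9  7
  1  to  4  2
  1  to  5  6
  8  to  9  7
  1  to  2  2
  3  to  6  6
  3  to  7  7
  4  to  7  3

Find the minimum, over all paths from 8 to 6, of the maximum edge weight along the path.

Checking several routes:
8-3-4-1-6: max(5, 6, 2, 4) = 6
8-3-4-7-5-1-6: max(5, 6, 3, 4, 6, 4) = 6
8-3-4-7-5-1-2-6: max(5, 6, 3, 4, 6, 2, 4) = 6
8-3-4-1-2-6: max(5, 6, 2, 2, 4) = 6
The minimum achievable maximum is 6.

6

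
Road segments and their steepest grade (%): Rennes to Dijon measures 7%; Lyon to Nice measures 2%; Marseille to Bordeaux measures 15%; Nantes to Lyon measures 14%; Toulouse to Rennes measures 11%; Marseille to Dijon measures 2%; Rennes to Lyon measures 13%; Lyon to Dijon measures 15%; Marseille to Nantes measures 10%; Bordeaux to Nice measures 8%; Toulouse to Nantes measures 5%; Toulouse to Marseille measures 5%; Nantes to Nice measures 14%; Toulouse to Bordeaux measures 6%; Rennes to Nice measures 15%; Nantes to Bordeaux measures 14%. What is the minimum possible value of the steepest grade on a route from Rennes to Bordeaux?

Some routes from Rennes to Bordeaux:
Rennes - Dijon - Marseille - Nantes - Toulouse - Bordeaux: max(7, 2, 10, 5, 6) = 10
Rennes - Dijon - Marseille - Toulouse - Bordeaux: max(7, 2, 5, 6) = 7
Rennes - Toulouse - Bordeaux: max(11, 6) = 11
Smallest bottleneck: 7%.

7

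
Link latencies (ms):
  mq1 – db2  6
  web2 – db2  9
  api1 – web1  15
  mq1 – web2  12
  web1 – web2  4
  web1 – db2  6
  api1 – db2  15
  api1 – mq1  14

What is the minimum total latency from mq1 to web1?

Comparing a few candidate routes:
mq1 → web2 → web1: 12 + 4 = 16
mq1 → db2 → web1: 6 + 6 = 12
mq1 → db2 → web2 → web1: 6 + 9 + 4 = 19
mq1 → web2 → db2 → web1: 12 + 9 + 6 = 27
Shortest: 12 ms.

12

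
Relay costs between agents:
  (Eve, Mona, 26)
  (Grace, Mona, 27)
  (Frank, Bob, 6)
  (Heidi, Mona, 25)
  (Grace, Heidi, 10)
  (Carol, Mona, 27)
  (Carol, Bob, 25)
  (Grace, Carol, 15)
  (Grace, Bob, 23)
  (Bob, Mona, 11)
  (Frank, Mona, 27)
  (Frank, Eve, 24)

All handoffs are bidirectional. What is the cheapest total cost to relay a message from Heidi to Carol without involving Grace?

52

Comparing a few candidate routes:
Heidi-Mona-Carol: 25 + 27 = 52
Heidi-Mona-Frank-Bob-Carol: 25 + 27 + 6 + 25 = 83
Heidi-Mona-Bob-Carol: 25 + 11 + 25 = 61
The minimum is 52.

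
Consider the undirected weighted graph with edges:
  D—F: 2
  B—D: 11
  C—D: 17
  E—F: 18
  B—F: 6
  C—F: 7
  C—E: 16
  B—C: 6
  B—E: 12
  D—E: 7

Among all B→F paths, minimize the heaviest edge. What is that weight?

6

Some routes from B to F:
B-C-F: max(6, 7) = 7
B-E-D-F: max(12, 7, 2) = 12
B-D-F: max(11, 2) = 11
B-E-C-F: max(12, 16, 7) = 16
B-F: max(6) = 6
The minimum achievable maximum is 6.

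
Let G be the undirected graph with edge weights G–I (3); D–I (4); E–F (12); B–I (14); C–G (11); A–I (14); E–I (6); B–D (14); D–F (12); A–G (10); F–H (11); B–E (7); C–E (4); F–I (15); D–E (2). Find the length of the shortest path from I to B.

13

A few of the I→B routes:
I→E→B: 6 + 7 = 13
I→D→B: 4 + 14 = 18
I→E→D→B: 6 + 2 + 14 = 22
I→D→E→B: 4 + 2 + 7 = 13
I→B: 14
Shortest: 13.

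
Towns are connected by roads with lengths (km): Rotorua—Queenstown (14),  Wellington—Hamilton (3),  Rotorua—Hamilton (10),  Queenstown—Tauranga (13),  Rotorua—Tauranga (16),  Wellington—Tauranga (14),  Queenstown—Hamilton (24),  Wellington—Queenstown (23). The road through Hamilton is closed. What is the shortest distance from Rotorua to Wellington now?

Paths from Rotorua to Wellington avoiding Hamilton:
Rotorua -> Tauranga -> Wellington: 16 + 14 = 30
Rotorua -> Tauranga -> Queenstown -> Wellington: 16 + 13 + 23 = 52
Rotorua -> Queenstown -> Wellington: 14 + 23 = 37
Rotorua -> Queenstown -> Tauranga -> Wellington: 14 + 13 + 14 = 41
Best route has total 30 km.

30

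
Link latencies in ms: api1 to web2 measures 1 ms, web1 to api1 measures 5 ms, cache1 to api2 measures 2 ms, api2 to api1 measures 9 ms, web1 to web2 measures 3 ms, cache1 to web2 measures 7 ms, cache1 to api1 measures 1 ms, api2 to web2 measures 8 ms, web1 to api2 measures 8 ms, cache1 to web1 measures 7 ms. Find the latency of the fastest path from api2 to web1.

Comparing a few candidate routes:
api2 -> web1: 8
api2 -> cache1 -> api1 -> web1: 2 + 1 + 5 = 8
api2 -> cache1 -> web1: 2 + 7 = 9
api2 -> cache1 -> api1 -> web2 -> web1: 2 + 1 + 1 + 3 = 7
api2 -> web2 -> web1: 8 + 3 = 11
Shortest: 7 ms.

7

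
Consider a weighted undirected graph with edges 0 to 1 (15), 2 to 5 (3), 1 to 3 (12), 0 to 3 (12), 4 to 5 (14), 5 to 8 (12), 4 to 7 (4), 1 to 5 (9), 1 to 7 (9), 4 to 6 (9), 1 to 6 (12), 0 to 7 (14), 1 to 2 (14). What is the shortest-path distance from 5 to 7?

Some routes from 5 to 7:
5-2-1-7: 3 + 14 + 9 = 26
5-1-0-7: 9 + 15 + 14 = 38
5-2-1-6-4-7: 3 + 14 + 12 + 9 + 4 = 42
5-4-7: 14 + 4 = 18
5-1-6-4-7: 9 + 12 + 9 + 4 = 34
5-1-7: 9 + 9 = 18
The minimum is 18.

18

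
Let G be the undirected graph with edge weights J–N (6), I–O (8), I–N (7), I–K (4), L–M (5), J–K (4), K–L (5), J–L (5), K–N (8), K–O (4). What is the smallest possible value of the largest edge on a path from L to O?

Checking several routes:
L - J - N - I - K - O: max(5, 6, 7, 4, 4) = 7
L - K - O: max(5, 4) = 5
L - J - K - I - O: max(5, 4, 4, 8) = 8
L - J - K - N - I - O: max(5, 4, 8, 7, 8) = 8
L - J - K - O: max(5, 4, 4) = 5
Smallest bottleneck: 5.

5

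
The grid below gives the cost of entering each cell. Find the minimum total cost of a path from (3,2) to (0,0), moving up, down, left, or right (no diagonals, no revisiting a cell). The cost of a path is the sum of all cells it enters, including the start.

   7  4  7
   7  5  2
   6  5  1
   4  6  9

One optimal route is (3,2) -> (2,2) -> (1,2) -> (1,1) -> (0,1) -> (0,0).
Its cost is 9 + 1 + 2 + 5 + 4 + 7 = 28.

28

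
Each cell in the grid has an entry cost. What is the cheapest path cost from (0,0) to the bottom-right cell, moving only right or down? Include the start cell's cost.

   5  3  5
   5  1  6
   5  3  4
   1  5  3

Path [0,0] -> [0,1] -> [1,1] -> [2,1] -> [2,2] -> [3,2]: 5 + 3 + 1 + 3 + 4 + 3 = 19.

19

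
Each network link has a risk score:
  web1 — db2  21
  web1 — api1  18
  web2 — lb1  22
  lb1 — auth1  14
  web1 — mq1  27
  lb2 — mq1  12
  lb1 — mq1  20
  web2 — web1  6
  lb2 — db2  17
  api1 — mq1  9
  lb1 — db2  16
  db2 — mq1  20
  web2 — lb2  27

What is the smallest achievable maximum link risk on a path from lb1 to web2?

18

Comparing a few candidate routes:
lb1 → db2 → web1 → web2: max(16, 21, 6) = 21
lb1 → mq1 → api1 → web1 → web2: max(20, 9, 18, 6) = 20
lb1 → mq1 → lb2 → db2 → web1 → web2: max(20, 12, 17, 21, 6) = 21
lb1 → db2 → lb2 → mq1 → api1 → web1 → web2: max(16, 17, 12, 9, 18, 6) = 18
lb1 → mq1 → db2 → web1 → web2: max(20, 20, 21, 6) = 21
lb1 → db2 → mq1 → api1 → web1 → web2: max(16, 20, 9, 18, 6) = 20
Best route has worst link 18.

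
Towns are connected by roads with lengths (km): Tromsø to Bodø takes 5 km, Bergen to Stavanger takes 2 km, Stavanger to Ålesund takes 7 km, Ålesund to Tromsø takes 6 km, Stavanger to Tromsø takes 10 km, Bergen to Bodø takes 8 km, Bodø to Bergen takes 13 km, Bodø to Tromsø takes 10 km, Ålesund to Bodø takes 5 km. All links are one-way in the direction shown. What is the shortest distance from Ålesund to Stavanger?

Paths from Ålesund to Stavanger:
Ålesund -> Bodø -> Bergen -> Stavanger: 5 + 13 + 2 = 20
Ålesund -> Tromsø -> Bodø -> Bergen -> Stavanger: 6 + 5 + 13 + 2 = 26
Best route has total 20 km.

20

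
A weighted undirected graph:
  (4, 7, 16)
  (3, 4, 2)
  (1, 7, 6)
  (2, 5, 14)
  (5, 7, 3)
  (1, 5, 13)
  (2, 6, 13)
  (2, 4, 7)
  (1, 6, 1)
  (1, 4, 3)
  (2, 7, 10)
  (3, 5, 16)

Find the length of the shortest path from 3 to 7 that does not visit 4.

Paths from 3 to 7 avoiding 4:
3 - 5 - 2 - 7: 16 + 14 + 10 = 40
3 - 5 - 2 - 6 - 1 - 7: 16 + 14 + 13 + 1 + 6 = 50
3 - 5 - 7: 16 + 3 = 19
3 - 5 - 1 - 7: 16 + 13 + 6 = 35
3 - 5 - 1 - 6 - 2 - 7: 16 + 13 + 1 + 13 + 10 = 53
Shortest: 19.

19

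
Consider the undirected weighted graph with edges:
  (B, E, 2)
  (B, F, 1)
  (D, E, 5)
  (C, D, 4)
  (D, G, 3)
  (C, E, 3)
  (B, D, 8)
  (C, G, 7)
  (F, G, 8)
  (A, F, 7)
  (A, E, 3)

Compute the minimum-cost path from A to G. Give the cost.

A few of the A→G routes:
A → E → D → G: 3 + 5 + 3 = 11
A → E → C → D → G: 3 + 3 + 4 + 3 = 13
A → F → G: 7 + 8 = 15
A → E → B → F → G: 3 + 2 + 1 + 8 = 14
A → E → C → G: 3 + 3 + 7 = 13
Shortest: 11.

11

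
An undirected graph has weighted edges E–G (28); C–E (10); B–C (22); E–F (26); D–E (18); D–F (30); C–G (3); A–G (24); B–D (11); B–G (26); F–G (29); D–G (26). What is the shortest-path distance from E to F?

26

Comparing a few candidate routes:
E - F: 26
E - C - G - F: 10 + 3 + 29 = 42
E - G - F: 28 + 29 = 57
E - C - B - D - F: 10 + 22 + 11 + 30 = 73
E - D - F: 18 + 30 = 48
E - C - G - D - F: 10 + 3 + 26 + 30 = 69
The minimum is 26.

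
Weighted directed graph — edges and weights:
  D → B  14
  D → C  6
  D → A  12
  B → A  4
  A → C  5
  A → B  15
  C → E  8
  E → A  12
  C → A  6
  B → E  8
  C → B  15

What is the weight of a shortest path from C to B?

15

Routes from C to B:
C→B: 15
C→E→A→B: 8 + 12 + 15 = 35
C→A→B: 6 + 15 = 21
The minimum is 15.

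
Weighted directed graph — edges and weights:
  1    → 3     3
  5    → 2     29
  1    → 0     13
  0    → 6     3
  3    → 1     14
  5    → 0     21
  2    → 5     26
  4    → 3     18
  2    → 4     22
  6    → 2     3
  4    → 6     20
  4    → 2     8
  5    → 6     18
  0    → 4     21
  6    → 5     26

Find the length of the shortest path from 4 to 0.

45

Paths from 4 to 0:
4 -> 6 -> 5 -> 0: 20 + 26 + 21 = 67
4 -> 2 -> 5 -> 0: 8 + 26 + 21 = 55
4 -> 3 -> 1 -> 0: 18 + 14 + 13 = 45
4 -> 6 -> 2 -> 5 -> 0: 20 + 3 + 26 + 21 = 70
The minimum is 45.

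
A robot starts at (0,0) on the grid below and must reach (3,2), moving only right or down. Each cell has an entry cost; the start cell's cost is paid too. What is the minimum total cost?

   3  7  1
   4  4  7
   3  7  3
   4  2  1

17

Best path: r0c0 r1c0 r2c0 r3c0 r3c1 r3c2
Cost: 3 + 4 + 3 + 4 + 2 + 1 = 17
(Top row then right column would cost 22.)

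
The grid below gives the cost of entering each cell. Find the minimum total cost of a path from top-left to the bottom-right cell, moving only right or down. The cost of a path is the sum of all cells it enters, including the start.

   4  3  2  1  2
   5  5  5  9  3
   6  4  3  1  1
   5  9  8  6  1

17

One optimal route is [0,0] → [0,1] → [0,2] → [0,3] → [0,4] → [1,4] → [2,4] → [3,4].
Its cost is 4 + 3 + 2 + 1 + 2 + 3 + 1 + 1 = 17.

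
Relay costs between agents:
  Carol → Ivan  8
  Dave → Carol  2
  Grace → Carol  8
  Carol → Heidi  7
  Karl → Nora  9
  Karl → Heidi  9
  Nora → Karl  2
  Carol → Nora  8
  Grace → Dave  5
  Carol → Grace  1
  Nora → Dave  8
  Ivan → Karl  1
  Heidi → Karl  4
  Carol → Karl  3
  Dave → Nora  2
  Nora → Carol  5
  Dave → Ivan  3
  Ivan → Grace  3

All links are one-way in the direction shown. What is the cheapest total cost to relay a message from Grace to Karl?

9

Checking several routes:
Grace→Carol→Karl: 8 + 3 = 11
Grace→Dave→Carol→Karl: 5 + 2 + 3 = 10
Grace→Dave→Ivan→Karl: 5 + 3 + 1 = 9
Grace→Dave→Nora→Carol→Karl: 5 + 2 + 5 + 3 = 15
Grace→Dave→Nora→Karl: 5 + 2 + 2 = 9
Grace→Dave→Carol→Ivan→Karl: 5 + 2 + 8 + 1 = 16
Shortest: 9.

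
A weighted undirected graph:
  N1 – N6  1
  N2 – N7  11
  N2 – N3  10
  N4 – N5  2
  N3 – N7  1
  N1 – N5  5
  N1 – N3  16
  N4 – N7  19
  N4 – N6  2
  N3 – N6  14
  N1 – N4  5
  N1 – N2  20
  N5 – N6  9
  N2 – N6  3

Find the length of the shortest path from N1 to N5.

Some routes from N1 to N5:
N1-N6-N4-N5: 1 + 2 + 2 = 5
N1-N4-N5: 5 + 2 = 7
N1-N4-N6-N5: 5 + 2 + 9 = 16
N1-N5: 5
N1-N6-N5: 1 + 9 = 10
Shortest: 5.

5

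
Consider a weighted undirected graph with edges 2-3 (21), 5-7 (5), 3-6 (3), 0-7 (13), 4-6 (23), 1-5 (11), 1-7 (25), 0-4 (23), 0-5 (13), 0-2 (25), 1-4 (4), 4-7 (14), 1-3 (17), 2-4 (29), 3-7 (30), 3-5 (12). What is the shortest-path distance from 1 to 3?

A few of the 1→3 routes:
1 → 3: 17
1 → 4 → 7 → 5 → 3: 4 + 14 + 5 + 12 = 35
1 → 5 → 3: 11 + 12 = 23
1 → 7 → 5 → 3: 25 + 5 + 12 = 42
1 → 4 → 6 → 3: 4 + 23 + 3 = 30
1 → 5 → 7 → 3: 11 + 5 + 30 = 46
Best route has total 17.

17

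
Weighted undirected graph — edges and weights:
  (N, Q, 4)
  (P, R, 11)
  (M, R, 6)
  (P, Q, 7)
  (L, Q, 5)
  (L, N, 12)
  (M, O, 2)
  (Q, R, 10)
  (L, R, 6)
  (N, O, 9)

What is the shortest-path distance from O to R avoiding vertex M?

Candidate routes:
O -> N -> Q -> P -> R: 9 + 4 + 7 + 11 = 31
O -> N -> Q -> R: 9 + 4 + 10 = 23
O -> N -> L -> R: 9 + 12 + 6 = 27
O -> N -> L -> Q -> P -> R: 9 + 12 + 5 + 7 + 11 = 44
O -> N -> L -> Q -> R: 9 + 12 + 5 + 10 = 36
O -> N -> Q -> L -> R: 9 + 4 + 5 + 6 = 24
Shortest: 23.

23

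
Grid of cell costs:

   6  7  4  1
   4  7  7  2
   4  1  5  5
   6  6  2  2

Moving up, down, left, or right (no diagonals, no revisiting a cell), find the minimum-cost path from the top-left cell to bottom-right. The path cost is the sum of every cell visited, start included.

24

Take (0,0) → (1,0) → (2,0) → (2,1) → (2,2) → (3,2) → (3,3) for a total of 6 + 4 + 4 + 1 + 5 + 2 + 2 = 24.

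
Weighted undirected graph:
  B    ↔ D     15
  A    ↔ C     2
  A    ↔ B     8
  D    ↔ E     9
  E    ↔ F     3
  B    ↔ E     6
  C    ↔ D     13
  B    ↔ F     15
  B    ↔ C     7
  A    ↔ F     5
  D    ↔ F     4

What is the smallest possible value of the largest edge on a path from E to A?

5

Some routes from E to A:
E - B - A: max(6, 8) = 8
E - F - A: max(3, 5) = 5
E - B - C - A: max(6, 7, 2) = 7
The minimum achievable maximum is 5.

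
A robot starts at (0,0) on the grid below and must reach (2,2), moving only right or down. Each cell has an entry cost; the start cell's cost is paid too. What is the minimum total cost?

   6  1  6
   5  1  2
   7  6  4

14

Best path: r0c0 → r0c1 → r1c1 → r1c2 → r2c2
Cost: 6 + 1 + 1 + 2 + 4 = 14
For comparison, the top-then-right route costs 19.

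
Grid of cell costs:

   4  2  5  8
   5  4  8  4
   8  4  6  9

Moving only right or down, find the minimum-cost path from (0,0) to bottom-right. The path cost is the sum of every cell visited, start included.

29

One optimal route is [0,0]→[0,1]→[1,1]→[2,1]→[2,2]→[2,3].
Its cost is 4 + 2 + 4 + 4 + 6 + 9 = 29.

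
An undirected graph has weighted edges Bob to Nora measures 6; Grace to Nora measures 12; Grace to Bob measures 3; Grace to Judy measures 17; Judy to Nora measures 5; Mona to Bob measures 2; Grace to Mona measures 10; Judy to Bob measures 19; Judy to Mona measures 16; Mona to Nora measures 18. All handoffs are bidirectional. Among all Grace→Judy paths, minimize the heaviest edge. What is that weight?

6

Some routes from Grace to Judy:
Grace→Mona→Bob→Nora→Judy: max(10, 2, 6, 5) = 10
Grace→Bob→Mona→Judy: max(3, 2, 16) = 16
Grace→Mona→Judy: max(10, 16) = 16
Grace→Bob→Nora→Judy: max(3, 6, 5) = 6
Grace→Nora→Judy: max(12, 5) = 12
Smallest bottleneck: 6.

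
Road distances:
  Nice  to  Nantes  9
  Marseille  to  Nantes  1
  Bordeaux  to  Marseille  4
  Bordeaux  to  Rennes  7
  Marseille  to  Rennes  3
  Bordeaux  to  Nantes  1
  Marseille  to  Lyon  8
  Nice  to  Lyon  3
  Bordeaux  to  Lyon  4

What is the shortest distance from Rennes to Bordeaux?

Routes from Rennes to Bordeaux:
Rennes→Marseille→Lyon→Nice→Nantes→Bordeaux: 3 + 8 + 3 + 9 + 1 = 24
Rennes→Bordeaux: 7
Rennes→Marseille→Bordeaux: 3 + 4 = 7
Rennes→Marseille→Lyon→Bordeaux: 3 + 8 + 4 = 15
Rennes→Marseille→Nantes→Nice→Lyon→Bordeaux: 3 + 1 + 9 + 3 + 4 = 20
Rennes→Marseille→Nantes→Bordeaux: 3 + 1 + 1 = 5
Shortest: 5.

5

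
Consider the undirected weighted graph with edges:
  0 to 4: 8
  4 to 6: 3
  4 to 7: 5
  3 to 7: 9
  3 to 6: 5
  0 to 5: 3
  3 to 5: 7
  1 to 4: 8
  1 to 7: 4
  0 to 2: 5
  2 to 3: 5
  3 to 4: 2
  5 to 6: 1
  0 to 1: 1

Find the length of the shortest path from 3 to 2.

Comparing a few candidate routes:
3-2: 5
3-4-6-5-0-2: 2 + 3 + 1 + 3 + 5 = 14
3-6-5-0-2: 5 + 1 + 3 + 5 = 14
3-4-0-2: 2 + 8 + 5 = 15
The minimum is 5.

5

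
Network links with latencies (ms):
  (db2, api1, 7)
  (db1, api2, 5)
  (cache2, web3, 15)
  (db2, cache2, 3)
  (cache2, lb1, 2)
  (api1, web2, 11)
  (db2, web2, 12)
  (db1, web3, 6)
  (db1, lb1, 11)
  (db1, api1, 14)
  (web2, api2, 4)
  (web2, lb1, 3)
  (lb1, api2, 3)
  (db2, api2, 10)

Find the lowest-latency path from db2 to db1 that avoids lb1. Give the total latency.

Some routes from db2 to db1 avoiding lb1:
db2 -> web2 -> api2 -> db1: 12 + 4 + 5 = 21
db2 -> api2 -> db1: 10 + 5 = 15
db2 -> api1 -> db1: 7 + 14 = 21
db2 -> cache2 -> web3 -> db1: 3 + 15 + 6 = 24
db2 -> api1 -> web2 -> api2 -> db1: 7 + 11 + 4 + 5 = 27
Shortest: 15 ms.

15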